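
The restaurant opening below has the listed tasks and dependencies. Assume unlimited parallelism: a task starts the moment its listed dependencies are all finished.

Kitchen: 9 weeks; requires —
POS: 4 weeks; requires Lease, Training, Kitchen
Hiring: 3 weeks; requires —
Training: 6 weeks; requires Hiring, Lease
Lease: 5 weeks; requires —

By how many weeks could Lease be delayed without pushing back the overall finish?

0

Lease→Training→POS = 5+6+4 = 15 sets the makespan at 15 weeks.
Longest path through Lease: 15 weeks (earliest finish 5, latest finish 5).
So Lease can slip 5 − 5 = 0 weeks.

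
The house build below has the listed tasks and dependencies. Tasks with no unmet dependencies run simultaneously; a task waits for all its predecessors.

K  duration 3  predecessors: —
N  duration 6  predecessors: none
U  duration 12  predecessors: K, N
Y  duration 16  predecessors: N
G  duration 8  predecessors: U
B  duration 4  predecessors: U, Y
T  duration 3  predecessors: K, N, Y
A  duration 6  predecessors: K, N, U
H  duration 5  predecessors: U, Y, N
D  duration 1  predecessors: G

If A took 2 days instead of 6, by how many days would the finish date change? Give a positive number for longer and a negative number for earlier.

0

Actual critical path: N→U→G→D = 6+12+8+1 = 27 ⇒ 27 days.
The longest path through A is only 24 days, so A has float 3.
The critical path is still N→U→G→D; finish is now 27 days.
Change in finish: 27 − 27 = +0 days.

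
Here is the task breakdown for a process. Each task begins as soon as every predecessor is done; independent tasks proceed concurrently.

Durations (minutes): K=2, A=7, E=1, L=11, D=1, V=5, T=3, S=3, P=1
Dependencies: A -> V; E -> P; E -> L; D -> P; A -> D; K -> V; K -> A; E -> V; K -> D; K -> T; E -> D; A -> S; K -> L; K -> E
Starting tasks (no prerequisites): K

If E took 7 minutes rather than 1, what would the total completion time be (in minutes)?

The binding path is K→E→L = 2+1+11 = 14; finish at 14 minutes.
E lies on that path, so at 7 minutes the path becomes 20 minutes.
The critical path is still K→E→L; finish is now 20 minutes.

20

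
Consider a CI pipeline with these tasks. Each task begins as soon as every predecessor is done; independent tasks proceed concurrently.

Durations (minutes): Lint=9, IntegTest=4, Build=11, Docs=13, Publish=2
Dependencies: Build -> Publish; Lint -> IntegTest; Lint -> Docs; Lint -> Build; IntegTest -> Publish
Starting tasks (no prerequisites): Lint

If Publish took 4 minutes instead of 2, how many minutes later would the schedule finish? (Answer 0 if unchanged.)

Baseline: Lint→Build→Publish = 9+11+2 = 22 → 22 minutes.
Publish lies on that path, so at 4 minutes the path becomes 24 minutes.
That remains the longest chain; total 24 minutes.
Change in finish: 24 − 22 = +2 minutes.

2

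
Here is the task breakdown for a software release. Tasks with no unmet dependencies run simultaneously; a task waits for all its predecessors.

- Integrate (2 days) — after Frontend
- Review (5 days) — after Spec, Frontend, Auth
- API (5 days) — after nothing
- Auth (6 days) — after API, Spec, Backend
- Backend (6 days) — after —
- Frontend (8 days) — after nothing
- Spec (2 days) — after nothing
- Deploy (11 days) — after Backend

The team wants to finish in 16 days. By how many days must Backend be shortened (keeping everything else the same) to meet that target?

Current finish: 17 days; target: 16.
Backend is on every critical path, so each day cut from Backend cuts the finish by one (this holds down to a finish of 16).
Need 17 − 16 = 1 day off Backend → Backend becomes 5 days, finish becomes 16.

1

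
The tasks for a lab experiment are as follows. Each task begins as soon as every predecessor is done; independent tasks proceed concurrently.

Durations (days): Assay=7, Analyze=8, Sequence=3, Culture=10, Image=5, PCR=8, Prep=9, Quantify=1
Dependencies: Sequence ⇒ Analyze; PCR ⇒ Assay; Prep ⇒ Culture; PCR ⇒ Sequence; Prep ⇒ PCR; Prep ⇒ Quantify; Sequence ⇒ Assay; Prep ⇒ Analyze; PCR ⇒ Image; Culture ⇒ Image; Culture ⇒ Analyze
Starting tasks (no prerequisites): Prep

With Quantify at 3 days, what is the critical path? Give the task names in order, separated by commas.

Actual critical path: Prep→PCR→Sequence→Analyze = 9+8+3+8 = 28 ⇒ 28 days.
Quantify is off the critical path — its longest chain is 10 days, giving 18 of slack.
That remains the longest chain; total 28 days.

Prep, PCR, Sequence, Analyze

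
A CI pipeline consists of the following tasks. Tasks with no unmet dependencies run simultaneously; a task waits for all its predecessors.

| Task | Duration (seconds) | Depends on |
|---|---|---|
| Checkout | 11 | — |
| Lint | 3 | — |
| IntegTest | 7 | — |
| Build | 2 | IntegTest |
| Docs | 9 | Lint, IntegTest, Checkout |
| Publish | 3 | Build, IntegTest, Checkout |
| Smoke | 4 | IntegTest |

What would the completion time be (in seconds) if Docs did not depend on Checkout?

Original critical path: Checkout→Docs = 11+9 = 20 ⇒ 20 seconds.
Without Checkout→Docs, Docs's earliest start moves from 11 to 7.
New critical path: IntegTest→Docs = 7+9 = 16 ⇒ 16 seconds.

16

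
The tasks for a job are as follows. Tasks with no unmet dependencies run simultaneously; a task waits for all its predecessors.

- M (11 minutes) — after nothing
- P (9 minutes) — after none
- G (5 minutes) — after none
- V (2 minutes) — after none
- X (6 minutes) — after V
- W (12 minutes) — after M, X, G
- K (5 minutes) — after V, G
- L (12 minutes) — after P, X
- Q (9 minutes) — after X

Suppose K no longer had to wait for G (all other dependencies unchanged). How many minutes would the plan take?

23

Before: longest chain M→W = 11+12 = 23, finish 23.
Without G→K, K's earliest start moves from 5 to 2.
New critical path: M→W = 11+12 = 23 ⇒ 23 minutes.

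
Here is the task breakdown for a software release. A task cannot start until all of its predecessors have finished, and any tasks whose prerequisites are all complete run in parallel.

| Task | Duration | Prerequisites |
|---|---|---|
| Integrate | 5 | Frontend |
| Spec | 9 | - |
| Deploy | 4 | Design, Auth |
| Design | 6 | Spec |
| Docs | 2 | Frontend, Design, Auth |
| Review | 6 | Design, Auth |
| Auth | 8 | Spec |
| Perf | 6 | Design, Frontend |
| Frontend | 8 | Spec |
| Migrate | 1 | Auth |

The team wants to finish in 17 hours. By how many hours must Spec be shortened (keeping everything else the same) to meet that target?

6

Current finish: 23 hours; target: 17.
Spec is on every critical path, so each hour cut from Spec cuts the finish by one (this holds down to a finish of 15).
Need 23 − 17 = 6 hours off Spec → Spec becomes 3 hours, finish becomes 17.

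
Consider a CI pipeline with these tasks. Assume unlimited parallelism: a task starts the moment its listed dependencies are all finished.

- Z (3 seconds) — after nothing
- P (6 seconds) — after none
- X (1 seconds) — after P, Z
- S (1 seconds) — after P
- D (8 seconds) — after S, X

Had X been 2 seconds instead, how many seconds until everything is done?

As given, the longest chain is P→X→D = 6+1+8 = 15, so the finish is 15 seconds.
X lies on that path, so at 2 seconds the path becomes 16 seconds.
The critical path is still P→X→D; finish is now 16 seconds.

16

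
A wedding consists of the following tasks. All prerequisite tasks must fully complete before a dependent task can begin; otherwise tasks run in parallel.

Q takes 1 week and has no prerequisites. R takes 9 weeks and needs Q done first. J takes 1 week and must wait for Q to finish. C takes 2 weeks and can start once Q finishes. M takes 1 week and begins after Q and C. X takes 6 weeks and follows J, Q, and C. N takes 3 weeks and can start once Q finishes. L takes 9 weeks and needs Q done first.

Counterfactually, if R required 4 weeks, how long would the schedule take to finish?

10

Actual critical path: Q→R = 1+9 = 10 ⇒ 10 weeks.
R lies on that path, so at 4 weeks the path becomes 5 weeks.
New critical path: Q→L = 1+9 = 10 ⇒ 10 weeks.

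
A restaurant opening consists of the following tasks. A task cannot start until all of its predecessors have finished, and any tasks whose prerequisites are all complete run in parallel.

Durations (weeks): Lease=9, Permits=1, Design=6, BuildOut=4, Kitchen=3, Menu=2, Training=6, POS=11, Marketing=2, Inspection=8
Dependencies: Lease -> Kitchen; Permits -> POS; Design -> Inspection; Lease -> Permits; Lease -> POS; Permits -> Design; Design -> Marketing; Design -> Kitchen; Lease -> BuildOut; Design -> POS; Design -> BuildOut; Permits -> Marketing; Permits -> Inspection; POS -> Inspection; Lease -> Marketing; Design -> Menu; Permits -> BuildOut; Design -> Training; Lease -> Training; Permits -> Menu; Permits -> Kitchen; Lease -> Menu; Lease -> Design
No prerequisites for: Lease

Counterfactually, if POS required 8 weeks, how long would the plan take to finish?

Critical path before the change: Lease→Permits→Design→POS→Inspection = 9+1+6+11+8 = 35 giving 35 weeks.
Since POS is critical, the -3 change carries straight to that chain (now 32 weeks).
No other chain overtakes it, so the finish is 32 weeks.

32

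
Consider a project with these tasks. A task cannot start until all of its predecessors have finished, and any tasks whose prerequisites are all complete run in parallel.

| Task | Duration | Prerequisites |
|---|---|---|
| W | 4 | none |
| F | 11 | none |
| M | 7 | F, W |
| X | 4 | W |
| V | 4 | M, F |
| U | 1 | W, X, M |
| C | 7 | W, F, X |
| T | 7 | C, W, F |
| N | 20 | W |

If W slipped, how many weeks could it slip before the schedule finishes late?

F→C→T = 11+7+7 = 25 sets the makespan at 25 weeks.
The longest chain containing W totals 24 weeks.
Slack of W = 1 − 0 = 1 week.

1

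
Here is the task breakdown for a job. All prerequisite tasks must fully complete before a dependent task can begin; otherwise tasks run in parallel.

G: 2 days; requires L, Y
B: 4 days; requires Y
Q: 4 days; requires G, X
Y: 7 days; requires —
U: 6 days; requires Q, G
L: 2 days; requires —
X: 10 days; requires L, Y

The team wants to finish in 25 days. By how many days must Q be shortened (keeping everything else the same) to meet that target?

Current finish: 27 days; target: 25.
Q is on every critical path, so each day cut from Q cuts the finish by one (this holds down to a finish of 24).
Need 27 − 25 = 2 days off Q → Q becomes 2 days, finish becomes 25.

2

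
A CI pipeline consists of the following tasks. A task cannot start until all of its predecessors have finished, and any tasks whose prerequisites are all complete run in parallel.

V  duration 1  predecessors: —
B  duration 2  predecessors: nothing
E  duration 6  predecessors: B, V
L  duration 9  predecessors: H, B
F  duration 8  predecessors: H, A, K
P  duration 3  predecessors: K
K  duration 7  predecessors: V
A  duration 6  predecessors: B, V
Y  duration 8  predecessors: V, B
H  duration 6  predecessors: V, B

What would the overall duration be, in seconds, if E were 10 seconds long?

17

Critical path before the change: B→H→L = 2+6+9 = 17 giving 17 seconds.
E is off the critical path — its longest chain is 8 seconds, giving 9 of slack.
That remains the longest chain; total 17 seconds.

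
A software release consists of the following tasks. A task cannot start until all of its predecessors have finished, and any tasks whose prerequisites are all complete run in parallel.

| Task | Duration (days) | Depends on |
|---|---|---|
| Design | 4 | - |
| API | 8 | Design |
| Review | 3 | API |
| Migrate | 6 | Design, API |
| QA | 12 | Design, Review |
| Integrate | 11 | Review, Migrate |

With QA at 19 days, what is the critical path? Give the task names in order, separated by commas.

Design, API, Review, QA

The binding path is Design→API→Migrate→Integrate = 4+8+6+11 = 29; finish at 29 days.
QA has 2 days of float (longest path through it is 27).
Now Design→API→Review→QA = 4+8+3+19 = 34 is longest, so the finish becomes 34 days.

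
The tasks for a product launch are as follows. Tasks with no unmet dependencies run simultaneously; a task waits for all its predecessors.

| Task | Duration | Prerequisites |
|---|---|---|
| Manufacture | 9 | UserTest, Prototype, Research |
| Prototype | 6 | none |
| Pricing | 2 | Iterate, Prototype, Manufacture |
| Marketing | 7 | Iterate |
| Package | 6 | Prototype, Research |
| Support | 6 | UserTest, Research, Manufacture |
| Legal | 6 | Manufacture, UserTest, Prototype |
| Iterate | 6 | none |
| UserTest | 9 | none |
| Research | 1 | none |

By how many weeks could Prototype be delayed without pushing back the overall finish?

3

Critical path: UserTest→Manufacture→Support = 9+9+6 = 24, so the finish is 24 weeks.
The longest chain containing Prototype totals 21 weeks.
So Prototype can slip 9 − 6 = 3 weeks.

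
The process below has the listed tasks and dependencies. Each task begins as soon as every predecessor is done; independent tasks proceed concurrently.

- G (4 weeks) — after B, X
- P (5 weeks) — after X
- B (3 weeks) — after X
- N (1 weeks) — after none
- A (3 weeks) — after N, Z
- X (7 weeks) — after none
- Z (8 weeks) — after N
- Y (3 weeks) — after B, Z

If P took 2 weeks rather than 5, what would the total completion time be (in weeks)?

14

Baseline: X→B→G = 7+3+4 = 14 → 14 weeks.
The longest path through P is only 12 weeks, so P has float 2.
No other chain overtakes it, so the finish is 14 weeks.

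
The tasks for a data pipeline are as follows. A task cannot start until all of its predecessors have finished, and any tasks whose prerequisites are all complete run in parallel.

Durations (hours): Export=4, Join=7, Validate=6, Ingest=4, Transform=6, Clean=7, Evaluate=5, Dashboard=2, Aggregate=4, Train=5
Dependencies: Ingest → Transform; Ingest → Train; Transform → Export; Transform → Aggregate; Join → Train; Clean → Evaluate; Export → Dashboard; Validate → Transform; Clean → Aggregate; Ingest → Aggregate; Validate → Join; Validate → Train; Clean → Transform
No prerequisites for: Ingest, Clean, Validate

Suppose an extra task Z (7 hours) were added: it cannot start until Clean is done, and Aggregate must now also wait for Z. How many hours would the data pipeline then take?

Originally the data pipeline takes 19 hours.
With Z inserted, Aggregate now waits for max(Ingest, Clean, Transform, Z).
New critical path: Clean→Transform→Export→Dashboard = 7+6+4+2 = 19 ⇒ 19 hours.

19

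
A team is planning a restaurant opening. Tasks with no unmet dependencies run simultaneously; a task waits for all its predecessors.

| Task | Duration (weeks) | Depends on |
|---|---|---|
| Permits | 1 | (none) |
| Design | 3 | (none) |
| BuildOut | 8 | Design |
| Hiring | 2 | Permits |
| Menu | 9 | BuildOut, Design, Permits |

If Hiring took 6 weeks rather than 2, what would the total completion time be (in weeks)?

20

Baseline: Design→BuildOut→Menu = 3+8+9 = 20 → 20 weeks.
Hiring has 17 weeks of float (longest path through it is 3).
That remains the longest chain; total 20 weeks.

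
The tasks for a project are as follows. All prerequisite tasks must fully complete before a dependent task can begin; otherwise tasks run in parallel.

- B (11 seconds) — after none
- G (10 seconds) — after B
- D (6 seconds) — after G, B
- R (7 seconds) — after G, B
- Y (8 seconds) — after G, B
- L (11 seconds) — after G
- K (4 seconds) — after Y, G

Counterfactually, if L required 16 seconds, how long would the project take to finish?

37

Actual critical path: B→G→Y→K = 11+10+8+4 = 33 ⇒ 33 seconds.
L has 1 second of float (longest path through it is 32).
Now B→G→L = 11+10+16 = 37 is longest, so the finish becomes 37 seconds.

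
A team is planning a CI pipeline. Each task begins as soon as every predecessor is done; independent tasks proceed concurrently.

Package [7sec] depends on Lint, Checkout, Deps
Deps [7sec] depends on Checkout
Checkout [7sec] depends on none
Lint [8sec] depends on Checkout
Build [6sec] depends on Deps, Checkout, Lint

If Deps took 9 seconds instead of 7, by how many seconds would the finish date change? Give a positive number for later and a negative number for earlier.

1

Baseline: Checkout→Lint→Package = 7+8+7 = 22 → 22 seconds.
The longest path through Deps is only 21 seconds, so Deps has float 1.
Now Checkout→Deps→Package = 7+9+7 = 23 is longest, so the finish becomes 23 seconds.
Change in finish: 23 − 22 = +1 seconds.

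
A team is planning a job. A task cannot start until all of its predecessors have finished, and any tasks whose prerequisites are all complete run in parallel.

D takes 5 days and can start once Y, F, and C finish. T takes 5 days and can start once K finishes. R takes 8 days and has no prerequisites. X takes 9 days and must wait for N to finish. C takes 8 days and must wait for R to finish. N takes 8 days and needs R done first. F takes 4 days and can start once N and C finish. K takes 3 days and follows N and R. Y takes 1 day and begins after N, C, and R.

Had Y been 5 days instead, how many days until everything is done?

Actual critical path: R→C→F→D = 8+8+4+5 = 25 ⇒ 25 days.
Y has 3 days of float (longest path through it is 22).
Now R→C→Y→D = 8+8+5+5 = 26 is longest, so the finish becomes 26 days.

26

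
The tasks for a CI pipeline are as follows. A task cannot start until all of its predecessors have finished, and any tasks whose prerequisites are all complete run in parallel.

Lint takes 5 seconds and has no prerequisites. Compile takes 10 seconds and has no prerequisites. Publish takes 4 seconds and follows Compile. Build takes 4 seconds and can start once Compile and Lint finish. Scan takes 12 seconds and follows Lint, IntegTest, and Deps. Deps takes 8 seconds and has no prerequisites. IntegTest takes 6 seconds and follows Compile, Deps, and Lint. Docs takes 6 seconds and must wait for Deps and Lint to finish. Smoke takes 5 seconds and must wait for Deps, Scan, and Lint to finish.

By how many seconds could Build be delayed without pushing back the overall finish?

Critical path: Compile→IntegTest→Scan→Smoke = 10+6+12+5 = 33, so the finish is 33 seconds.
Build finishes as early as 14 and must finish by 33.
So Build can slip 33 − 14 = 19 seconds.

19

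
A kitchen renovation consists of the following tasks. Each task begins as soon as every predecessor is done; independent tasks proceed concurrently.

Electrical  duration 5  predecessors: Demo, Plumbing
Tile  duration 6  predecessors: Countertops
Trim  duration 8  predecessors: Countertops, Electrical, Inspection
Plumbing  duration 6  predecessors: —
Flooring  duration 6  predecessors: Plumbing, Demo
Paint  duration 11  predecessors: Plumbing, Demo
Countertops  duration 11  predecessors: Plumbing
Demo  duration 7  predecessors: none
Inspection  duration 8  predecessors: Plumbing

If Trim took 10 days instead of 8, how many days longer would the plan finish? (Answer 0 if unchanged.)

Critical path before the change: Plumbing→Countertops→Trim = 6+11+8 = 25 giving 25 days.
Trim is on the critical path; changing it to 10 makes that path 27 days.
No other chain overtakes it, so the finish is 27 days.
Change in finish: 27 − 25 = +2 days.

2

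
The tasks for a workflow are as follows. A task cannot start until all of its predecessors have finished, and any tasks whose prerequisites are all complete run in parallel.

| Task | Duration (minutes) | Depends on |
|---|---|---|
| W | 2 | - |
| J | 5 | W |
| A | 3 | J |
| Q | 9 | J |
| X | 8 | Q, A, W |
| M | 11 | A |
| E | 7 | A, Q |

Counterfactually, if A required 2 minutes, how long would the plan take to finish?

As given, the longest chain is W→J→Q→X = 2+5+9+8 = 24, so the finish is 24 minutes.
A has 3 minutes of float (longest path through it is 21).
No other chain overtakes it, so the finish is 24 minutes.

24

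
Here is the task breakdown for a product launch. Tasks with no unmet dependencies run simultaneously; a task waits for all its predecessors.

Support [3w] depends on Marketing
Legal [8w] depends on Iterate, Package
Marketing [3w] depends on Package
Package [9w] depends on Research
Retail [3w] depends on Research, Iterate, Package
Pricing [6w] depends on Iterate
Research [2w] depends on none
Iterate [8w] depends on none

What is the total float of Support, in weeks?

2

Research→Package→Legal = 2+9+8 = 19 sets the makespan at 19 weeks.
Longest path through Support: 17 weeks (earliest finish 17, latest finish 19).
Float = 19 − 17 = 2.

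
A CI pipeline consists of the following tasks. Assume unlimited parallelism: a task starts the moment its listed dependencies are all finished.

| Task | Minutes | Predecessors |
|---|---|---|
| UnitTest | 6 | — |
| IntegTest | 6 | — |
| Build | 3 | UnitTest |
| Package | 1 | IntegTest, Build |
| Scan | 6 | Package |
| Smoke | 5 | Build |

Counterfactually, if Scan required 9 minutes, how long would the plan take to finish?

19

Baseline: UnitTest→Build→Package→Scan = 6+3+1+6 = 16 → 16 minutes.
Scan is on the critical path; changing it to 9 makes that path 19 minutes.
No other chain overtakes it, so the finish is 19 minutes.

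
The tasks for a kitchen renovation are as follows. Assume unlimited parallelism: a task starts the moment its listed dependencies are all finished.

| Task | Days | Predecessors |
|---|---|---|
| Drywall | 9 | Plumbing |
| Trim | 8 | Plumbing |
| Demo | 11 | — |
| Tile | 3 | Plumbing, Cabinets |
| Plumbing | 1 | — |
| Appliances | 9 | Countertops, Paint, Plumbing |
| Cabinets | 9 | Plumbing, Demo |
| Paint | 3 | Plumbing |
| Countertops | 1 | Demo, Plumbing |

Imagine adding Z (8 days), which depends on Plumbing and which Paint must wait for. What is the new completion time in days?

23

Originally the plan takes 23 days.
With Z inserted, Paint now waits for max(Plumbing, Z).
New critical path: Demo→Cabinets→Tile = 11+9+3 = 23 ⇒ 23 days.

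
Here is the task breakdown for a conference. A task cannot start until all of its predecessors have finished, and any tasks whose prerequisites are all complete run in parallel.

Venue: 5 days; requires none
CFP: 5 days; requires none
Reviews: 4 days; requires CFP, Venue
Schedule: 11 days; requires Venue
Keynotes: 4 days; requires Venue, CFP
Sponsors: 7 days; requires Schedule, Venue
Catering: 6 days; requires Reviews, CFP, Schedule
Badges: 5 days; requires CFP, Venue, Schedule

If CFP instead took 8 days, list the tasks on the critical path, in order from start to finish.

Venue, Schedule, Sponsors

Baseline: Venue→Schedule→Sponsors = 5+11+7 = 23 → 23 days.
CFP is off the critical path — its longest chain is 15 days, giving 8 of slack.
That remains the longest chain; total 23 days.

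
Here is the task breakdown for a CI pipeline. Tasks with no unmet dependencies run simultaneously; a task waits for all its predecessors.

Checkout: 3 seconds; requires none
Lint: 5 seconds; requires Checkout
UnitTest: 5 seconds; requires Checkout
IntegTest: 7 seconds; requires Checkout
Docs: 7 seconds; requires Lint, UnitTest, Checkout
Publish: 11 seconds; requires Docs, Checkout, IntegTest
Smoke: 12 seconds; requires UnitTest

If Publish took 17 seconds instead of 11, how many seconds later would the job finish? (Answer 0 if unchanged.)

6

The binding path is Checkout→Lint→Docs→Publish = 3+5+7+11 = 26; finish at 26 seconds.
Publish is on the critical path; changing it to 17 makes that path 32 seconds.
The critical path is still Checkout→Lint→Docs→Publish; finish is now 32 seconds.
Change in finish: 32 − 26 = +6 seconds.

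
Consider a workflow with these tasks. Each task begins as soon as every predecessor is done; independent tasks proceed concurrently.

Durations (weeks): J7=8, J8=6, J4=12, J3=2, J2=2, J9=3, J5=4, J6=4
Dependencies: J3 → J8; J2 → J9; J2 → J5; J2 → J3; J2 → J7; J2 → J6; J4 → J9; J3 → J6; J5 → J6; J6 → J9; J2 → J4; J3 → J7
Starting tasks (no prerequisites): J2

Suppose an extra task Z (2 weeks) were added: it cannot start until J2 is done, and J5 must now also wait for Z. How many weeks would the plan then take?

Originally the plan takes 17 weeks.
With Z inserted, J5 now waits for max(J2, Z).
New critical path: J2→J4→J9 = 2+12+3 = 17 ⇒ 17 weeks.

17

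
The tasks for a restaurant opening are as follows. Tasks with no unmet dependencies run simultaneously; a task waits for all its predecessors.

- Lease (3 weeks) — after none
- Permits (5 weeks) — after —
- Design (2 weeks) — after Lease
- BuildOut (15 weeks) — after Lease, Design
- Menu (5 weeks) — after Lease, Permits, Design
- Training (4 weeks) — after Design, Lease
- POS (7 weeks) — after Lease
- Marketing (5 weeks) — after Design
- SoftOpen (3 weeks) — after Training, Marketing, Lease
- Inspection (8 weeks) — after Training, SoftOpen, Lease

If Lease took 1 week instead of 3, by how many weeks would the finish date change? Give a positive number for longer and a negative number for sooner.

Critical path before the change: Lease→Design→Marketing→SoftOpen→Inspection = 3+2+5+3+8 = 21 giving 21 weeks.
Since Lease is critical, the -2 change carries straight to that chain (now 19 weeks).
No other chain overtakes it, so the finish is 19 weeks.
Change in finish: 19 − 21 = -2 weeks.

-2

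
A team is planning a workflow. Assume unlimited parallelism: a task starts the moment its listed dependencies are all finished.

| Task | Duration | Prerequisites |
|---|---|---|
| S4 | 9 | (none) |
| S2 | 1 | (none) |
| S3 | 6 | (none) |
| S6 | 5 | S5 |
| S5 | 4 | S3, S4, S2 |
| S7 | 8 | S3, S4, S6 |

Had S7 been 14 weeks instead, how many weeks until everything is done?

32

The binding path is S4→S5→S6→S7 = 9+4+5+8 = 26; finish at 26 weeks.
S7 is on the critical path; changing it to 14 makes that path 32 weeks.
No other chain overtakes it, so the finish is 32 weeks.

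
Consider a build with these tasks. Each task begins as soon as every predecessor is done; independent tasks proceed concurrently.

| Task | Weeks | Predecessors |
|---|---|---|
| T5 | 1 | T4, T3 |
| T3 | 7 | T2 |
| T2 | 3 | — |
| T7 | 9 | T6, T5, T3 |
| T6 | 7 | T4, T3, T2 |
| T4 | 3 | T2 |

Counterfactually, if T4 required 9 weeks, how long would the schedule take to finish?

28

The binding path is T2→T3→T6→T7 = 3+7+7+9 = 26; finish at 26 weeks.
T4 has 4 weeks of float (longest path through it is 22).
The binding chain switches to T2→T4→T6→T7 = 3+9+7+9 = 28; finish 28 weeks.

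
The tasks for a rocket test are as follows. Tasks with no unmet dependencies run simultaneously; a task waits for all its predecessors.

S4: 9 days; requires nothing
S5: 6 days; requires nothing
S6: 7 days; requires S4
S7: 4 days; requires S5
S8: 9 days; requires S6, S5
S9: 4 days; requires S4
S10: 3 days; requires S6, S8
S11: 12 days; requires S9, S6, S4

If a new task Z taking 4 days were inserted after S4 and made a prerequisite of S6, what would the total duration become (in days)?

Originally the job takes 28 days.
With Z inserted, S6 now waits for max(S4, Z).
New critical path: S4→Z→S6→S8→S10 = 9+4+7+9+3 = 32 ⇒ 32 days.

32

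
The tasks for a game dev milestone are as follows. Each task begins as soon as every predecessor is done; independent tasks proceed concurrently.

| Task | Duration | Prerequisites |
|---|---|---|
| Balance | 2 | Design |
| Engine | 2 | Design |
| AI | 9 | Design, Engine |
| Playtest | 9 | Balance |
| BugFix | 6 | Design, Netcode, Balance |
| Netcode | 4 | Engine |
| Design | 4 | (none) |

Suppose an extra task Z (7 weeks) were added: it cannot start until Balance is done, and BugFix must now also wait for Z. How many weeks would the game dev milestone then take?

19

Originally the game dev milestone takes 16 weeks.
With Z inserted, BugFix now waits for max(Design, Netcode, Balance, Z).
New critical path: Design→Balance→Z→BugFix = 4+2+7+6 = 19 ⇒ 19 weeks.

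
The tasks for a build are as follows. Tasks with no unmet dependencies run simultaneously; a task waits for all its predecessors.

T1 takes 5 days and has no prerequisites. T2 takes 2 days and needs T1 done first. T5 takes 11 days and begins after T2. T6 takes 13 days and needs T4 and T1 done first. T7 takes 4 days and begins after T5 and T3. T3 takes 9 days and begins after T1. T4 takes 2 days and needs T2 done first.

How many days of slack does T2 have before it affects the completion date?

Critical path: T1→T2→T4→T6 = 5+2+2+13 = 22, so the finish is 22 days.
The longest chain containing T2 totals 22 days.
So T2 can slip 7 − 7 = 0 days.

0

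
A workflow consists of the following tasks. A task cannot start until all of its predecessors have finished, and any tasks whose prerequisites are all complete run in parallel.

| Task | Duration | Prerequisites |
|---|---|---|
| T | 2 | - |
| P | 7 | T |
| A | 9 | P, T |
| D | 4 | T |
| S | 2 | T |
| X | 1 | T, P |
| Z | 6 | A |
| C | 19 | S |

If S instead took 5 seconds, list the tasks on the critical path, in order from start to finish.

Critical path before the change: T→P→A→Z = 2+7+9+6 = 24 giving 24 seconds.
S has 1 second of float (longest path through it is 23).
The binding chain switches to T→S→C = 2+5+19 = 26; finish 26 seconds.

T, S, C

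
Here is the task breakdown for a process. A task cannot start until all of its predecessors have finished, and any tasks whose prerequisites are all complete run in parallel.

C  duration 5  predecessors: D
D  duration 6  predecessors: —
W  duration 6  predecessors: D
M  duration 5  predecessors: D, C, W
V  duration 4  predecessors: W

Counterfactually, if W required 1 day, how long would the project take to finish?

Baseline: D→W→M = 6+6+5 = 17 → 17 days.
W is on the critical path; changing it to 1 makes that path 12 days.
The binding chain switches to D→C→M = 6+5+5 = 16; finish 16 days.

16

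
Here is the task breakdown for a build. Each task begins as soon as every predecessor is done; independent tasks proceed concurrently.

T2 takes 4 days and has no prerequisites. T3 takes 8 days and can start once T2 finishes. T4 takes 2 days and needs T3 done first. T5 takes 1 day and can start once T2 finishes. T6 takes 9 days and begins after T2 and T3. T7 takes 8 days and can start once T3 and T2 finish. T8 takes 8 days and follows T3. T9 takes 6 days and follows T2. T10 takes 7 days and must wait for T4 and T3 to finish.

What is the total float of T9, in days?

The longest chain is T2→T3→T4→T10 = 4+8+2+7 = 21; overall finish 21 days.
T9 finishes as early as 10 and must finish by 21.
Float = 21 − 10 = 11.

11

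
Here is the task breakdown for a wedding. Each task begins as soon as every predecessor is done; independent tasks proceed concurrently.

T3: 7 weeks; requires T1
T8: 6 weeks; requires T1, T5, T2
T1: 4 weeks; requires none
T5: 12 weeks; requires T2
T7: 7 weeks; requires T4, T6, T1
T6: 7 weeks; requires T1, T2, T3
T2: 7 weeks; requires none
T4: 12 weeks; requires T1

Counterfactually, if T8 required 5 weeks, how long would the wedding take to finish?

As given, the longest chain is T2→T5→T8 = 7+12+6 = 25, so the finish is 25 weeks.
T8 lies on that path, so at 5 weeks the path becomes 24 weeks.
New critical path: T1→T3→T6→T7 = 4+7+7+7 = 25 ⇒ 25 weeks.

25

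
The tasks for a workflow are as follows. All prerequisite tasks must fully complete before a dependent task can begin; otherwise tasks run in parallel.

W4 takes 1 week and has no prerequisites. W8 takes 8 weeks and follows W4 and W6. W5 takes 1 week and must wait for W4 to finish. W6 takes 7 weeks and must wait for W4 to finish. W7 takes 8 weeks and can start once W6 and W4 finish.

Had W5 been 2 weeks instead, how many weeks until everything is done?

As given, the longest chain is W4→W6→W7 = 1+7+8 = 16, so the finish is 16 weeks.
W5 is off the critical path — its longest chain is 2 weeks, giving 14 of slack.
That remains the longest chain; total 16 weeks.

16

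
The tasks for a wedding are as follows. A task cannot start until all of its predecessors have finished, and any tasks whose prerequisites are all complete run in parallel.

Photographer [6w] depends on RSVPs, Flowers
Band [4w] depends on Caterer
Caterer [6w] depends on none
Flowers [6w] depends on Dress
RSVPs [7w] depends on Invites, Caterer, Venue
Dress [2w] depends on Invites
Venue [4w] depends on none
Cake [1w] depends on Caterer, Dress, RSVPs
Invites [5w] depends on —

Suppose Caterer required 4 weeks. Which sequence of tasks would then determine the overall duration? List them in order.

Invites, Dress, Flowers, Photographer

As given, the longest chain is Caterer→RSVPs→Photographer = 6+7+6 = 19, so the finish is 19 weeks.
Since Caterer is critical, the -2 change carries straight to that chain (now 17 weeks).
The binding chain switches to Invites→Dress→Flowers→Photographer = 5+2+6+6 = 19; finish 19 weeks.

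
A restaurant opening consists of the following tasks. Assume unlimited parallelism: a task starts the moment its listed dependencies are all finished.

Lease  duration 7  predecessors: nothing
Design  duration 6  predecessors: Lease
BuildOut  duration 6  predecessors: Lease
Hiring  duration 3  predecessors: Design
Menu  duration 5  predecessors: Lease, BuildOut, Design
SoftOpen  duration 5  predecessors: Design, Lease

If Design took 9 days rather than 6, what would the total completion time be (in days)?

21

Actual critical path: Lease→Design→Menu = 7+6+5 = 18 ⇒ 18 days.
Design lies on that path, so at 9 days the path becomes 21 days.
That remains the longest chain; total 21 days.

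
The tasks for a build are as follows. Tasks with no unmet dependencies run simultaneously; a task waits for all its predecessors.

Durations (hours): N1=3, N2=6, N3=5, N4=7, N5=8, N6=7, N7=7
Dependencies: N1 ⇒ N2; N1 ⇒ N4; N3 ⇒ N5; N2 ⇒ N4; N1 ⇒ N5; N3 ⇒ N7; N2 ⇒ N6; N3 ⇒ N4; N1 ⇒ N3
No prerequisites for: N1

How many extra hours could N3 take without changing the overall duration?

The longest chain is N1→N2→N4 = 3+6+7 = 16; overall finish 16 hours.
The longest chain containing N3 totals 16 hours.
Float = 16 − 16 = 0.

0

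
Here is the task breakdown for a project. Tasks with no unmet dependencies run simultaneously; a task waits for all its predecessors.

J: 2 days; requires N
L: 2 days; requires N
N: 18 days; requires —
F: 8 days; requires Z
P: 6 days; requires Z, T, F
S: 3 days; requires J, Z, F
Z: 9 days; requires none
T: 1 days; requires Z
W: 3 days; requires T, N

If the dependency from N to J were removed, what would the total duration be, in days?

Before: longest chain Z→F→P = 9+8+6 = 23, finish 23.
Without N→J, J's earliest start moves from 18 to 0.
The longest chain is now Z→F→P = 9+8+6 = 23, so the plan takes 23 days.

23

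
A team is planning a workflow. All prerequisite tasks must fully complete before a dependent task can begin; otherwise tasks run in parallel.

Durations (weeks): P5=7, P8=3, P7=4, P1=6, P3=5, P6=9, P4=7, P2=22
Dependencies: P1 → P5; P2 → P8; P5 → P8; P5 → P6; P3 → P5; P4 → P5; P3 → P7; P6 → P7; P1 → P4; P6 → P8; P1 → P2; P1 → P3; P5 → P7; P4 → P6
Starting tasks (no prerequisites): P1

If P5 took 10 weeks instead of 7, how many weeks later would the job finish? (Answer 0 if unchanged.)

3

The binding path is P1→P4→P5→P6→P7 = 6+7+7+9+4 = 33; finish at 33 weeks.
P5 is on the critical path; changing it to 10 makes that path 36 weeks.
The critical path is still P1→P4→P5→P6→P7; finish is now 36 weeks.
Change in finish: 36 − 33 = +3 weeks.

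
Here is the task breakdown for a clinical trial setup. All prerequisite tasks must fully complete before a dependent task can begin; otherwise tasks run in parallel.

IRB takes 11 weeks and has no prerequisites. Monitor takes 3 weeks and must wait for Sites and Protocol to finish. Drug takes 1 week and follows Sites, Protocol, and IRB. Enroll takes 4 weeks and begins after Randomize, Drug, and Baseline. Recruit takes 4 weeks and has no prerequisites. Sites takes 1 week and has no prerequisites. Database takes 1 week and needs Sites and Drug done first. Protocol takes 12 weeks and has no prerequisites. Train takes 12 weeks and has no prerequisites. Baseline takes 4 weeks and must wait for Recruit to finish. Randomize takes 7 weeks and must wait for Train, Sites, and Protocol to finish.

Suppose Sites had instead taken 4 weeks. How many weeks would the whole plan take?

As given, the longest chain is Protocol→Randomize→Enroll = 12+7+4 = 23, so the finish is 23 weeks.
The longest path through Sites is only 12 weeks, so Sites has float 11.
No other chain overtakes it, so the finish is 23 weeks.

23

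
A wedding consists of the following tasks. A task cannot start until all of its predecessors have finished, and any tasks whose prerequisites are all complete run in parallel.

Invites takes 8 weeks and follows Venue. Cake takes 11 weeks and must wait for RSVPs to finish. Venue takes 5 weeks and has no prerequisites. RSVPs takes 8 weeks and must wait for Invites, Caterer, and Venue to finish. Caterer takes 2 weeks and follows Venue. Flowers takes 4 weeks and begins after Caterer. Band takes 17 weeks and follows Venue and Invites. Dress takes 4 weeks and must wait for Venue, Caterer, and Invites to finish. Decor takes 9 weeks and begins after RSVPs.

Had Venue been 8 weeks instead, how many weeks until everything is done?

Actual critical path: Venue→Invites→RSVPs→Cake = 5+8+8+11 = 32 ⇒ 32 weeks.
Venue is on the critical path; changing it to 8 makes that path 35 weeks.
That remains the longest chain; total 35 weeks.

35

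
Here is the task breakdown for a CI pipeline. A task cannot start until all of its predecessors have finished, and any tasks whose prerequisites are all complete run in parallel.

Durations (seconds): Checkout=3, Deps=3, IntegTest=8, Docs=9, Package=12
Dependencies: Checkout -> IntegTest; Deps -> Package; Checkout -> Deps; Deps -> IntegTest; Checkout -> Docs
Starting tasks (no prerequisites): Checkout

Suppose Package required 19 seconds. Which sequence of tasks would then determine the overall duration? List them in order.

The binding path is Checkout→Deps→Package = 3+3+12 = 18; finish at 18 seconds.
Since Package is critical, the +7 change carries straight to that chain (now 25 seconds).
The critical path is still Checkout→Deps→Package; finish is now 25 seconds.

Checkout, Deps, Package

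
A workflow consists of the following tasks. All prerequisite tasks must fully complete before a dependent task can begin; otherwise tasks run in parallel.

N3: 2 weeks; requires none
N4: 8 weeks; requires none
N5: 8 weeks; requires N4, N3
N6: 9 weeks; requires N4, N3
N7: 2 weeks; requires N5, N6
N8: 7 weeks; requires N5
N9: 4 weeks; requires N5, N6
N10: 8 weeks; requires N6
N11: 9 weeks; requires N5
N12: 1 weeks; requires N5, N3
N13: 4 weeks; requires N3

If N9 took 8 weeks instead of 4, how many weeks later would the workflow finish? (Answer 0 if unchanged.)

The binding path is N4→N5→N11 = 8+8+9 = 25; finish at 25 weeks.
N9 has 4 weeks of float (longest path through it is 21).
No other chain overtakes it, so the finish is 25 weeks.
Change in finish: 25 − 25 = +0 weeks.

0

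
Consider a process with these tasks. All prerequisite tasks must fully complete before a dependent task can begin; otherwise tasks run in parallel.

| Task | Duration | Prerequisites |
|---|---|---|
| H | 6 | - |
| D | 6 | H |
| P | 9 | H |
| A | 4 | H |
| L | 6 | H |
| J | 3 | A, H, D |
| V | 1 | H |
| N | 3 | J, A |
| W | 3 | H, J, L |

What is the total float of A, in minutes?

2

The longest chain is H→D→J→N = 6+6+3+3 = 18; overall finish 18 minutes.
The longest chain containing A totals 16 minutes.
Slack of A = 8 − 6 = 2 minutes.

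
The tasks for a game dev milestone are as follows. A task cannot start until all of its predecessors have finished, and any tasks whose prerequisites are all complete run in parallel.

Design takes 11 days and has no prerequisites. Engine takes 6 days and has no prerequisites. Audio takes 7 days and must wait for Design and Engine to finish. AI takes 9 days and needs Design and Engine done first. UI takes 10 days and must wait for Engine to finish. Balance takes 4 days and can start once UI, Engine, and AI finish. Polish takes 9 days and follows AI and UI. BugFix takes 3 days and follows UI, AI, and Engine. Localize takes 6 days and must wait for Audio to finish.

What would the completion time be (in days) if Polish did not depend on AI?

25

With the dependency in place, Design→AI→Polish = 11+9+9 = 29 sets the finish at 29 days.
Without AI→Polish, Polish's earliest start moves from 20 to 16.
The longest chain is now Engine→UI→Polish = 6+10+9 = 25, so the plan takes 25 days.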